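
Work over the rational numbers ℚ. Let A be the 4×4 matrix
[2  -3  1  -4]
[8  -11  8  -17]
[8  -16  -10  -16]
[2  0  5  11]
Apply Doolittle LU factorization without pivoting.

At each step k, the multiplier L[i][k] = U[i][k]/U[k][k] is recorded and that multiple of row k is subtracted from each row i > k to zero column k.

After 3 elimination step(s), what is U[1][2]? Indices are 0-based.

Step 1: pivot at (0,0) is 2.
  row1 ← row1 − (4)·row0  ⇒  L[1][0]=4, U row1=(0, 1, 4, -1)
  row2 ← row2 − (4)·row0  ⇒  L[2][0]=4, U row2=(0, -4, -14, 0)
  row3 ← row3 − (1)·row0  ⇒  L[3][0]=1, U row3=(0, 3, 4, 15)
Step 2: pivot at (1,1) is 1.
  row2 ← row2 − (-4)·row1  ⇒  L[2][1]=-4, U row2=(0, 0, 2, -4)
  row3 ← row3 − (3)·row1  ⇒  L[3][1]=3, U row3=(0, 0, -8, 18)
Step 3: pivot at (2,2) is 2.
  row3 ← row3 − (-4)·row2  ⇒  L[3][2]=-4, U row3=(0, 0, 0, 2)

U[1][2] = 4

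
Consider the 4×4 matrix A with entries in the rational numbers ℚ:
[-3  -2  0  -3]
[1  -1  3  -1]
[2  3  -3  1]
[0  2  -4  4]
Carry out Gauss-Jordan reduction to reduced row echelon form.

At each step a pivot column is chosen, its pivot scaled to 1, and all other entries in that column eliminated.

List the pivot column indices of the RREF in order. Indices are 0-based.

step 1: normalize row 0 (÷-3) = (1, 2/3, 0, 1)
  row 1: subtract 1×row0 = (0, -5/3, 3, -2)
  row 2: subtract 2×row0 = (0, 5/3, -3, -1)
step 2: normalize row 1 (÷-5/3) = (0, 1, -9/5, 6/5)
  row 0: subtract 2/3×row1 = (1, 0, 6/5, 1/5)
  row 2: subtract 5/3×row1 = (0, 0, 0, -3)
  row 3: subtract 2×row1 = (0, 0, -2/5, 8/5)
step 3: exchange rows 2,3
step 3: normalize row 2 (÷-2/5) = (0, 0, 1, -4)
  row 0: subtract 6/5×row2 = (1, 0, 0, 5)
  row 1: subtract -9/5×row2 = (0, 1, 0, -6)
step 4: normalize row 3 (÷-3) = (0, 0, 0, 1)
  row 0: subtract 5×row3 = (1, 0, 0, 0)
  row 1: subtract -6×row3 = (0, 1, 0, 0)
  row 2: subtract -4×row3 = (0, 0, 1, 0)

pivot columns: 0, 1, 2, 3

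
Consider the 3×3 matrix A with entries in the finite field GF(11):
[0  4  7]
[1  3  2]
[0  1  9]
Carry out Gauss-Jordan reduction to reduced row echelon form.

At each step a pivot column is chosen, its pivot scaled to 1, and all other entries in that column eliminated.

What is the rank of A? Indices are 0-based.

rank = 3

step 1: exchange rows 0,1
step 1: normalize row 0 (÷1) = (1, 3, 2)
step 2: normalize row 1 (÷4) = (0, 1, 10)
  row 0: subtract 3×row1 = (1, 0, 5)
  row 2: subtract 1×row1 = (0, 0, 10)
step 3: normalize row 2 (÷10) = (0, 0, 1)
  row 0: subtract 5×row2 = (1, 0, 0)
  row 1: subtract 10×row2 = (0, 1, 0)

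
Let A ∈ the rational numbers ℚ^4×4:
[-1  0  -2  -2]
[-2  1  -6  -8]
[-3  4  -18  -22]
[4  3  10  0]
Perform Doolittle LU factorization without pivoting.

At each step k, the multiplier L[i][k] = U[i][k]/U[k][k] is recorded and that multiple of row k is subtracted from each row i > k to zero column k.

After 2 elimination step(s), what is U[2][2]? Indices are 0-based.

k=0: U[0][0]=-1
  eliminate (1,0): mult=2, new row 1: (0, 1, -2, -4); set L[1][0]=2
  eliminate (2,0): mult=3, new row 2: (0, 4, -12, -16); set L[2][0]=3
  eliminate (3,0): mult=-4, new row 3: (0, 3, 2, -8); set L[3][0]=-4
k=1: U[1][1]=1
  eliminate (2,1): mult=4, new row 2: (0, 0, -4, 0); set L[2][1]=4
  eliminate (3,1): mult=3, new row 3: (0, 0, 8, 4); set L[3][1]=3

U[2][2] = -4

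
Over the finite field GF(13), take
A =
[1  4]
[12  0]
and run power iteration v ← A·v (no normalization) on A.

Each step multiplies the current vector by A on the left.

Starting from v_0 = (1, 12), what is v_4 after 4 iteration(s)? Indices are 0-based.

v_0 = (1, 12).
v_1 = A·v_0 = (10, 12).
v_2 = A·v_1 = (6, 3).
v_3 = A·v_2 = (5, 7).
v_4 = A·v_3 = (7, 8).

v_4 = (7, 8)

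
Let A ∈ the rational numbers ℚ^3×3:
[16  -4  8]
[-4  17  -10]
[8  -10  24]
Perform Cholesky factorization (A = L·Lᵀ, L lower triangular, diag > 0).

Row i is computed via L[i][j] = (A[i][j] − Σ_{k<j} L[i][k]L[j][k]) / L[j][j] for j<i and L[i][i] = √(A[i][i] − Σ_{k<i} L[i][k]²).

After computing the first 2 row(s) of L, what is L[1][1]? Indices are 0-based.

L[1][1] = 4

Step 1: L[0][0] = √(16) = 4.
  L[1][0] = (-4) / L[0][0] = -1.
Step 2: L[1][1] = √(16) = 4.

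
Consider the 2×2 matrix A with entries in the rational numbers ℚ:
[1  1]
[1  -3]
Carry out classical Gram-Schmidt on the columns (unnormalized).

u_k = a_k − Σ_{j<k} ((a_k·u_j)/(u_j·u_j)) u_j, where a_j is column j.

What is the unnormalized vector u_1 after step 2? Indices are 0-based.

Step 1: u_0 = a_0 = (1, 1).
Step 2: u_1 = a_1 − (-1)·u_0 = (2, -2).

u_1 = (2, -2)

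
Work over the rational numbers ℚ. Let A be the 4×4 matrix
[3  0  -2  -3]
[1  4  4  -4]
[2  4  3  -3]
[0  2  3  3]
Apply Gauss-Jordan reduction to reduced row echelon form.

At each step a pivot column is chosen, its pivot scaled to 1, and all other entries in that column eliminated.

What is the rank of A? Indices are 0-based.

rank = 4

[1] R0 /= 3  ⇒  (1, 0, -2/3, -1)
     R1 -= 1·R0  ⇒  (0, 4, 14/3, -3)
     R2 -= 2·R0  ⇒  (0, 4, 13/3, -1)
[2] R1 /= 4  ⇒  (0, 1, 7/6, -3/4)
     R2 -= 4·R1  ⇒  (0, 0, -1/3, 2)
     R3 -= 2·R1  ⇒  (0, 0, 2/3, 9/2)
[3] R2 /= -1/3  ⇒  (0, 0, 1, -6)
     R0 -= -2/3·R2  ⇒  (1, 0, 0, -5)
     R1 -= 7/6·R2  ⇒  (0, 1, 0, 25/4)
     R3 -= 2/3·R2  ⇒  (0, 0, 0, 17/2)
[4] R3 /= 17/2  ⇒  (0, 0, 0, 1)
     R0 -= -5·R3  ⇒  (1, 0, 0, 0)
     R1 -= 25/4·R3  ⇒  (0, 1, 0, 0)
     R2 -= -6·R3  ⇒  (0, 0, 1, 0)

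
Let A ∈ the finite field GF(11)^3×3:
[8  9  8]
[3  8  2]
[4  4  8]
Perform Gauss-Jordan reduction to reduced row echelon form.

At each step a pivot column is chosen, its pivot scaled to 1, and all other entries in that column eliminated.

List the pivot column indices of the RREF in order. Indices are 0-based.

pivot columns: 0, 1, 2

pivot(0,0)=8: scale R0 → (1, 8, 1)
  clear (1,0): R1 −= (3)R0 → (0, 6, 10)
  clear (2,0): R2 −= (4)R0 → (0, 5, 4)
pivot(1,1)=6: scale R1 → (0, 1, 9)
  clear (0,1): R0 −= (8)R1 → (1, 0, 6)
  clear (2,1): R2 −= (5)R1 → (0, 0, 3)
pivot(2,2)=3: scale R2 → (0, 0, 1)
  clear (0,2): R0 −= (6)R2 → (1, 0, 0)
  clear (1,2): R1 −= (9)R2 → (0, 1, 0)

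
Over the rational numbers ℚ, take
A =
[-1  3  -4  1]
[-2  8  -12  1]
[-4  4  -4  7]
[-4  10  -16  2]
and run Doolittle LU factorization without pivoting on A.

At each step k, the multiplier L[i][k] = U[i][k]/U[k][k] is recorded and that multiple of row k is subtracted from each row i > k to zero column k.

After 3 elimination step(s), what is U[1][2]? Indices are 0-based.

Step 1: pivot at (0,0) is -1.
  row1 ← row1 − (2)·row0  ⇒  L[1][0]=2, U row1=(0, 2, -4, -1)
  row2 ← row2 − (4)·row0  ⇒  L[2][0]=4, U row2=(0, -8, 12, 3)
  row3 ← row3 − (4)·row0  ⇒  L[3][0]=4, U row3=(0, -2, 0, -2)
Step 2: pivot at (1,1) is 2.
  row2 ← row2 − (-4)·row1  ⇒  L[2][1]=-4, U row2=(0, 0, -4, -1)
  row3 ← row3 − (-1)·row1  ⇒  L[3][1]=-1, U row3=(0, 0, -4, -3)
Step 3: pivot at (2,2) is -4.
  row3 ← row3 − (1)·row2  ⇒  L[3][2]=1, U row3=(0, 0, 0, -2)

U[1][2] = -4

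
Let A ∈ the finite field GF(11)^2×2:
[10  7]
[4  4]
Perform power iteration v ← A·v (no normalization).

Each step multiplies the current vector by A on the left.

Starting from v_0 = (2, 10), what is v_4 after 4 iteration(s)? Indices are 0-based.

v_4 = (4, 4)

v_0 = (2, 10).
v_1 = A·v_0 = (2, 4).
v_2 = A·v_1 = (4, 2).
v_3 = A·v_2 = (10, 2).
v_4 = A·v_3 = (4, 4).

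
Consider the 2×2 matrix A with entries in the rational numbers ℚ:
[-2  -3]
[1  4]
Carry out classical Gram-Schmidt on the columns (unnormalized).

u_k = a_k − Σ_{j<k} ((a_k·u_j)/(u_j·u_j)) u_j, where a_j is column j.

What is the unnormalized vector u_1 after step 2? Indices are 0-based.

Step 1: u_0 = a_0 = (-2, 1).
Step 2: u_1 = a_1 − (2)·u_0 = (1, 2).

u_1 = (1, 2)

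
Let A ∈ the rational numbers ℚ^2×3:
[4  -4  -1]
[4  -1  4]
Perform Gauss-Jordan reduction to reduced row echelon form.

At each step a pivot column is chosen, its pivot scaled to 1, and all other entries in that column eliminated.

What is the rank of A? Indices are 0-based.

rank = 2

step 1: normalize row 0 (÷4) = (1, -1, -1/4)
  row 1: subtract 4×row0 = (0, 3, 5)
step 2: normalize row 1 (÷3) = (0, 1, 5/3)
  row 0: subtract -1×row1 = (1, 0, 17/12)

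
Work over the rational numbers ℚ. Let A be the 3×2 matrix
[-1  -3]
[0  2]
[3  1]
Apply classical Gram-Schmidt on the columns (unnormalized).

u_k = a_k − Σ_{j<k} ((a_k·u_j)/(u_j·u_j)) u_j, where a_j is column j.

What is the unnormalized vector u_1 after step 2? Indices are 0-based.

Step 1: u_0 = a_0 = (-1, 0, 3).
Step 2: u_1 = a_1 − (3/5)·u_0 = (-12/5, 2, -4/5).

u_1 = (-12/5, 2, -4/5)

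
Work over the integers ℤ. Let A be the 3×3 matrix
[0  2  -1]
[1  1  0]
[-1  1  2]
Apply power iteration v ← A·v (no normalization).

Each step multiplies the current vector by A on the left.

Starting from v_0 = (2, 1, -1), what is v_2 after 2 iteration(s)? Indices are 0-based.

v_0 = (2, 1, -1).
v_1 = A·v_0 = (3, 3, -3).
v_2 = A·v_1 = (9, 6, -6).

v_2 = (9, 6, -6)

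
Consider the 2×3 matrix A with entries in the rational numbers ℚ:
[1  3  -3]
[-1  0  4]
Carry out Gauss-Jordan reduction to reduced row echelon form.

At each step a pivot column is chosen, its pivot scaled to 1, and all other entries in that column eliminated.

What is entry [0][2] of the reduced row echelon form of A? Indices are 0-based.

M[0][2] = -4

step 1: normalize row 0 (÷1) = (1, 3, -3)
  row 1: subtract -1×row0 = (0, 3, 1)
step 2: normalize row 1 (÷3) = (0, 1, 1/3)
  row 0: subtract 3×row1 = (1, 0, -4)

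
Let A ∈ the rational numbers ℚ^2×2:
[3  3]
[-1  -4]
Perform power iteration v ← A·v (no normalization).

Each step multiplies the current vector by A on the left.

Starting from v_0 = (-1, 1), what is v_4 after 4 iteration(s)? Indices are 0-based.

v_0 = (-1, 1).
v_1 = A·v_0 = (0, -3).
v_2 = A·v_1 = (-9, 12).
v_3 = A·v_2 = (9, -39).
v_4 = A·v_3 = (-90, 147).

v_4 = (-90, 147)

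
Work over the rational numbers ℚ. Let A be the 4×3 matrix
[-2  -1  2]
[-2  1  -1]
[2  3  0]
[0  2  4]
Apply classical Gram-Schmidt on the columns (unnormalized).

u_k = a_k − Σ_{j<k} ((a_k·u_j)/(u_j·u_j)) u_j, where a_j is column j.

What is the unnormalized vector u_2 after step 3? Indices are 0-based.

Step 1: u_0 = a_0 = (-2, -2, 2, 0).
Step 2: u_1 = a_1 − (1/2)·u_0 = (0, 2, 2, 2).
Step 3: u_2 = a_2 − (-1/6)·u_0 − (1/2)·u_1 = (5/3, -7/3, -2/3, 3).

u_2 = (5/3, -7/3, -2/3, 3)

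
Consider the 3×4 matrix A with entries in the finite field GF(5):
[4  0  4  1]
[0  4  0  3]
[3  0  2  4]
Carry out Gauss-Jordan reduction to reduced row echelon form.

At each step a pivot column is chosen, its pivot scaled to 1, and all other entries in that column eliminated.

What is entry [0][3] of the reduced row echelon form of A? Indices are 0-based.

step 1: normalize row 0 (÷4) = (1, 0, 1, 4)
  row 2: subtract 3×row0 = (0, 0, 4, 2)
step 2: normalize row 1 (÷4) = (0, 1, 0, 2)
step 3: normalize row 2 (÷4) = (0, 0, 1, 3)
  row 0: subtract 1×row2 = (1, 0, 0, 1)

M[0][3] = 1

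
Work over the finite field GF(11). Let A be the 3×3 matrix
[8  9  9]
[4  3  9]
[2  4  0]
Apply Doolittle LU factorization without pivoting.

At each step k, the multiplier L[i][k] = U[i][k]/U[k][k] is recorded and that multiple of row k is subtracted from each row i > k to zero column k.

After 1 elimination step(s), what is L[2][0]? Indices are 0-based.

[col 0] pivot 8
  R1 -= 6*R0 → (0, 4, 10)  (L[1][0] := 6)
  R2 -= 3*R0 → (0, 10, 6)  (L[2][0] := 3)

L[2][0] = 3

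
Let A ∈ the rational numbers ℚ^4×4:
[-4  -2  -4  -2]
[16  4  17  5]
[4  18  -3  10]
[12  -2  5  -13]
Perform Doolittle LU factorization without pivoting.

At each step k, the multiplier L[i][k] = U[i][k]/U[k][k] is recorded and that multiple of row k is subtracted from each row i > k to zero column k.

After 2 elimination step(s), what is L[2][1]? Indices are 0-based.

k=0: U[0][0]=-4
  eliminate (1,0): mult=-4, new row 1: (0, -4, 1, -3); set L[1][0]=-4
  eliminate (2,0): mult=-1, new row 2: (0, 16, -7, 8); set L[2][0]=-1
  eliminate (3,0): mult=-3, new row 3: (0, -8, -7, -19); set L[3][0]=-3
k=1: U[1][1]=-4
  eliminate (2,1): mult=-4, new row 2: (0, 0, -3, -4); set L[2][1]=-4
  eliminate (3,1): mult=2, new row 3: (0, 0, -9, -13); set L[3][1]=2

L[2][1] = -4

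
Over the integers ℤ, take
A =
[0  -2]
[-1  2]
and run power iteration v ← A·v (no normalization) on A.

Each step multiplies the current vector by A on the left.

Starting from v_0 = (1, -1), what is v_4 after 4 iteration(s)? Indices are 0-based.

v_4 = (44, -60)

v_0 = (1, -1).
v_1 = A·v_0 = (2, -3).
v_2 = A·v_1 = (6, -8).
v_3 = A·v_2 = (16, -22).
v_4 = A·v_3 = (44, -60).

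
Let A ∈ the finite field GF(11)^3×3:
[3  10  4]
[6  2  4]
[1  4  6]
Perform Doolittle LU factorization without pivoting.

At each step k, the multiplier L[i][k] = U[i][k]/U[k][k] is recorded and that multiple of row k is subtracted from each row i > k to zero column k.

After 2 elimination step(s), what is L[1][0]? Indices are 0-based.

k=0: U[0][0]=3
  eliminate (1,0): mult=2, new row 1: (0, 4, 7); set L[1][0]=2
  eliminate (2,0): mult=4, new row 2: (0, 8, 1); set L[2][0]=4
k=1: U[1][1]=4
  eliminate (2,1): mult=2, new row 2: (0, 0, 9); set L[2][1]=2

L[1][0] = 2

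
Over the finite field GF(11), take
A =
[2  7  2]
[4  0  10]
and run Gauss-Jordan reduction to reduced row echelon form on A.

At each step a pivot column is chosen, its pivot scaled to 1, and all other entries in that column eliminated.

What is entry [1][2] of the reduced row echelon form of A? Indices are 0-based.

step 1: normalize row 0 (÷2) = (1, 9, 1)
  row 1: subtract 4×row0 = (0, 8, 6)
step 2: normalize row 1 (÷8) = (0, 1, 9)
  row 0: subtract 9×row1 = (1, 0, 8)

M[1][2] = 9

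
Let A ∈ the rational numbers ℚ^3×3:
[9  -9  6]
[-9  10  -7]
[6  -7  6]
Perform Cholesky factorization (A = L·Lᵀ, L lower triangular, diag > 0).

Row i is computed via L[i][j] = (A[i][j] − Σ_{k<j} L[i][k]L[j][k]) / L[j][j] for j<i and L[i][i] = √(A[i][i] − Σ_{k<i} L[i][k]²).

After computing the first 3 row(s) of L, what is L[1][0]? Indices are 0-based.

Step 1: L[0][0] = √(9) = 3.
  L[1][0] = (-9) / L[0][0] = -3.
Step 2: L[1][1] = √(1) = 1.
  L[2][0] = (6) / L[0][0] = 2.
  L[2][1] = (-1) / L[1][1] = -1.
Step 3: L[2][2] = √(1) = 1.

L[1][0] = -3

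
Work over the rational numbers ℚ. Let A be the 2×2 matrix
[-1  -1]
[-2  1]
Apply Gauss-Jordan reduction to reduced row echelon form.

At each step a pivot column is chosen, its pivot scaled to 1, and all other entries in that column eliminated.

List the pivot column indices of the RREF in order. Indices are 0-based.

pivot columns: 0, 1

[1] R0 /= -1  ⇒  (1, 1)
     R1 -= -2·R0  ⇒  (0, 3)
[2] R1 /= 3  ⇒  (0, 1)
     R0 -= 1·R1  ⇒  (1, 0)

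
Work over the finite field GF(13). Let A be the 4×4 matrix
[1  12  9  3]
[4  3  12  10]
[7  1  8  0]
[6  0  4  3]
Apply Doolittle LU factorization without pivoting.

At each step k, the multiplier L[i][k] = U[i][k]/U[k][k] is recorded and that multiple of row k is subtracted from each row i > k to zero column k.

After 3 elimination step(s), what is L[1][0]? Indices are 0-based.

L[1][0] = 4

Step 1: pivot at (0,0) is 1.
  row1 ← row1 − (4)·row0  ⇒  L[1][0]=4, U row1=(0, 7, 2, 11)
  row2 ← row2 − (7)·row0  ⇒  L[2][0]=7, U row2=(0, 8, 10, 5)
  row3 ← row3 − (6)·row0  ⇒  L[3][0]=6, U row3=(0, 6, 2, 11)
Step 2: pivot at (1,1) is 7.
  row2 ← row2 − (3)·row1  ⇒  L[2][1]=3, U row2=(0, 0, 4, 11)
  row3 ← row3 − (12)·row1  ⇒  L[3][1]=12, U row3=(0, 0, 4, 9)
Step 3: pivot at (2,2) is 4.
  row3 ← row3 − (1)·row2  ⇒  L[3][2]=1, U row3=(0, 0, 0, 11)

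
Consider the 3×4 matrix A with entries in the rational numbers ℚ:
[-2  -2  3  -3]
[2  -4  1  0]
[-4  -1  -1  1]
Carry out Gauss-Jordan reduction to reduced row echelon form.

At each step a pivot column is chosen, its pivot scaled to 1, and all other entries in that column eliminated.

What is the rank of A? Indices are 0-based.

pivot(0,0)=-2: scale R0 → (1, 1, -3/2, 3/2)
  clear (1,0): R1 −= (2)R0 → (0, -6, 4, -3)
  clear (2,0): R2 −= (-4)R0 → (0, 3, -7, 7)
pivot(1,1)=-6: scale R1 → (0, 1, -2/3, 1/2)
  clear (0,1): R0 −= (1)R1 → (1, 0, -5/6, 1)
  clear (2,1): R2 −= (3)R1 → (0, 0, -5, 11/2)
pivot(2,2)=-5: scale R2 → (0, 0, 1, -11/10)
  clear (0,2): R0 −= (-5/6)R2 → (1, 0, 0, 1/12)
  clear (1,2): R1 −= (-2/3)R2 → (0, 1, 0, -7/30)

rank = 3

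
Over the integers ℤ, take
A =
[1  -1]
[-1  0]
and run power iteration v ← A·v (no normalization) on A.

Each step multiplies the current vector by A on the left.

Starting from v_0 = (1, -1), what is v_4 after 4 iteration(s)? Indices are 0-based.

v_4 = (8, -5)

v_0 = (1, -1).
v_1 = A·v_0 = (2, -1).
v_2 = A·v_1 = (3, -2).
v_3 = A·v_2 = (5, -3).
v_4 = A·v_3 = (8, -5).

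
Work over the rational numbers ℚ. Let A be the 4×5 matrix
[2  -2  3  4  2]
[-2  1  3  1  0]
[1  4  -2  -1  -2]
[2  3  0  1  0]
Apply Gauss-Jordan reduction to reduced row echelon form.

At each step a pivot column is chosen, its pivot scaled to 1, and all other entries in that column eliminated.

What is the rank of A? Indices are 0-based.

rank = 4

pivot(0,0)=2: scale R0 → (1, -1, 3/2, 2, 1)
  clear (1,0): R1 −= (-2)R0 → (0, -1, 6, 5, 2)
  clear (2,0): R2 −= (1)R0 → (0, 5, -7/2, -3, -3)
  clear (3,0): R3 −= (2)R0 → (0, 5, -3, -3, -2)
pivot(1,1)=-1: scale R1 → (0, 1, -6, -5, -2)
  clear (0,1): R0 −= (-1)R1 → (1, 0, -9/2, -3, -1)
  clear (2,1): R2 −= (5)R1 → (0, 0, 53/2, 22, 7)
  clear (3,1): R3 −= (5)R1 → (0, 0, 27, 22, 8)
pivot(2,2)=53/2: scale R2 → (0, 0, 1, 44/53, 14/53)
  clear (0,2): R0 −= (-9/2)R2 → (1, 0, 0, 39/53, 10/53)
  clear (1,2): R1 −= (-6)R2 → (0, 1, 0, -1/53, -22/53)
  clear (3,2): R3 −= (27)R2 → (0, 0, 0, -22/53, 46/53)
pivot(3,3)=-22/53: scale R3 → (0, 0, 0, 1, -23/11)
  clear (0,3): R0 −= (39/53)R3 → (1, 0, 0, 0, 19/11)
  clear (1,3): R1 −= (-1/53)R3 → (0, 1, 0, 0, -5/11)
  clear (2,3): R2 −= (44/53)R3 → (0, 0, 1, 0, 2)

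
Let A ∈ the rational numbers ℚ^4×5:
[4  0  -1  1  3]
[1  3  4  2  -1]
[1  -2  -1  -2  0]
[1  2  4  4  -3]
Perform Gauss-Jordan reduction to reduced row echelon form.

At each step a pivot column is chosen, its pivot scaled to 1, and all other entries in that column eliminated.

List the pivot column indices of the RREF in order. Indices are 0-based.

step 1: normalize row 0 (÷4) = (1, 0, -1/4, 1/4, 3/4)
  row 1: subtract 1×row0 = (0, 3, 17/4, 7/4, -7/4)
  row 2: subtract 1×row0 = (0, -2, -3/4, -9/4, -3/4)
  row 3: subtract 1×row0 = (0, 2, 17/4, 15/4, -15/4)
step 2: normalize row 1 (÷3) = (0, 1, 17/12, 7/12, -7/12)
  row 2: subtract -2×row1 = (0, 0, 25/12, -13/12, -23/12)
  row 3: subtract 2×row1 = (0, 0, 17/12, 31/12, -31/12)
step 3: normalize row 2 (÷25/12) = (0, 0, 1, -13/25, -23/25)
  row 0: subtract -1/4×row2 = (1, 0, 0, 3/25, 13/25)
  row 1: subtract 17/12×row2 = (0, 1, 0, 33/25, 18/25)
  row 3: subtract 17/12×row2 = (0, 0, 0, 83/25, -32/25)
step 4: normalize row 3 (÷83/25) = (0, 0, 0, 1, -32/83)
  row 0: subtract 3/25×row3 = (1, 0, 0, 0, 47/83)
  row 1: subtract 33/25×row3 = (0, 1, 0, 0, 102/83)
  row 2: subtract -13/25×row3 = (0, 0, 1, 0, -93/83)

pivot columns: 0, 1, 2, 3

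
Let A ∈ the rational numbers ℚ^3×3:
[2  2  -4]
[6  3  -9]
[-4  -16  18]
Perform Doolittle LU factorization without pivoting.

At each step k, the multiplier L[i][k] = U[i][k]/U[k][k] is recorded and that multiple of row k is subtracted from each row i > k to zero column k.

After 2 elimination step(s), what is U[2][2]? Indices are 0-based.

U[2][2] = -2

Step 1: pivot at (0,0) is 2.
  row1 ← row1 − (3)·row0  ⇒  L[1][0]=3, U row1=(0, -3, 3)
  row2 ← row2 − (-2)·row0  ⇒  L[2][0]=-2, U row2=(0, -12, 10)
Step 2: pivot at (1,1) is -3.
  row2 ← row2 − (4)·row1  ⇒  L[2][1]=4, U row2=(0, 0, -2)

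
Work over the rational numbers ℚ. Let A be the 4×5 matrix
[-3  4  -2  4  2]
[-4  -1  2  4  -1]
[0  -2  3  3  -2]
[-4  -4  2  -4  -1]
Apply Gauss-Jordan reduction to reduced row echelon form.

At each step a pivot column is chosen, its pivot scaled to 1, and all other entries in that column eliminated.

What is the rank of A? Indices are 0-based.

rank = 4

step 1: normalize row 0 (÷-3) = (1, -4/3, 2/3, -4/3, -2/3)
  row 1: subtract -4×row0 = (0, -19/3, 14/3, -4/3, -11/3)
  row 3: subtract -4×row0 = (0, -28/3, 14/3, -28/3, -11/3)
step 2: normalize row 1 (÷-19/3) = (0, 1, -14/19, 4/19, 11/19)
  row 0: subtract -4/3×row1 = (1, 0, -6/19, -20/19, 2/19)
  row 2: subtract -2×row1 = (0, 0, 29/19, 65/19, -16/19)
  row 3: subtract -28/3×row1 = (0, 0, -42/19, -140/19, 33/19)
step 3: normalize row 2 (÷29/19) = (0, 0, 1, 65/29, -16/29)
  row 0: subtract -6/19×row2 = (1, 0, 0, -10/29, -2/29)
  row 1: subtract -14/19×row2 = (0, 1, 0, 54/29, 5/29)
  row 3: subtract -42/19×row2 = (0, 0, 0, -70/29, 15/29)
step 4: normalize row 3 (÷-70/29) = (0, 0, 0, 1, -3/14)
  row 0: subtract -10/29×row3 = (1, 0, 0, 0, -1/7)
  row 1: subtract 54/29×row3 = (0, 1, 0, 0, 4/7)
  row 2: subtract 65/29×row3 = (0, 0, 1, 0, -1/14)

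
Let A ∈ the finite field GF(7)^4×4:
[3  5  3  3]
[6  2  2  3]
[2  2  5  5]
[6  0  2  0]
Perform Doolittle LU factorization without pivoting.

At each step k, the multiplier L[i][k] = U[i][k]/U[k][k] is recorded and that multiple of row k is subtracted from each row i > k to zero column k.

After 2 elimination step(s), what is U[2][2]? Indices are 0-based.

Step 1: pivot at (0,0) is 3.
  row1 ← row1 − (2)·row0  ⇒  L[1][0]=2, U row1=(0, 6, 3, 4)
  row2 ← row2 − (3)·row0  ⇒  L[2][0]=3, U row2=(0, 1, 3, 3)
  row3 ← row3 − (2)·row0  ⇒  L[3][0]=2, U row3=(0, 4, 3, 1)
Step 2: pivot at (1,1) is 6.
  row2 ← row2 − (6)·row1  ⇒  L[2][1]=6, U row2=(0, 0, 6, 0)
  row3 ← row3 − (3)·row1  ⇒  L[3][1]=3, U row3=(0, 0, 1, 3)

U[2][2] = 6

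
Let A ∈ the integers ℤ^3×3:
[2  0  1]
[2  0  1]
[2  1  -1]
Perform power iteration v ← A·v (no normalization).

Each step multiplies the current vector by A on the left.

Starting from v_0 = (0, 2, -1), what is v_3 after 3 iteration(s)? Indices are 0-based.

v_0 = (0, 2, -1).
v_1 = A·v_0 = (-1, -1, 3).
v_2 = A·v_1 = (1, 1, -6).
v_3 = A·v_2 = (-4, -4, 9).

v_3 = (-4, -4, 9)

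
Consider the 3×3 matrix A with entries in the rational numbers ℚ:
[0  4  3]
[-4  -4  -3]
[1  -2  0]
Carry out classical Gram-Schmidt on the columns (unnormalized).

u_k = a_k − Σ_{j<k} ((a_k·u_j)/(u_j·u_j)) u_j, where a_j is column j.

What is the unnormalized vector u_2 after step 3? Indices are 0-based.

Step 1: u_0 = a_0 = (0, -4, 1).
Step 2: u_1 = a_1 − (14/17)·u_0 = (4, -12/17, -48/17).
Step 3: u_2 = a_2 − (12/17)·u_0 − (15/26)·u_1 = (9/13, 3/13, 12/13).

u_2 = (9/13, 3/13, 12/13)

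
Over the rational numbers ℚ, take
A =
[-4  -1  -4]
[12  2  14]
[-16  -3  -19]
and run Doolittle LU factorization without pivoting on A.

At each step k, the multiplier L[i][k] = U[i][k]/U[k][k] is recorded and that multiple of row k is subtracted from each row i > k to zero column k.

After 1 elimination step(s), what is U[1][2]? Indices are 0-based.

[col 0] pivot -4
  R1 -= -3*R0 → (0, -1, 2)  (L[1][0] := -3)
  R2 -= 4*R0 → (0, 1, -3)  (L[2][0] := 4)

U[1][2] = 2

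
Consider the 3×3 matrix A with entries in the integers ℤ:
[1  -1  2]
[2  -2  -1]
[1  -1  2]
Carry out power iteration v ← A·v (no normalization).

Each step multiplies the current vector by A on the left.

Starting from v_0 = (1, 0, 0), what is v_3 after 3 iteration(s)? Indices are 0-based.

v_3 = (6, 7, 6)

v_0 = (1, 0, 0).
v_1 = A·v_0 = (1, 2, 1).
v_2 = A·v_1 = (1, -3, 1).
v_3 = A·v_2 = (6, 7, 6).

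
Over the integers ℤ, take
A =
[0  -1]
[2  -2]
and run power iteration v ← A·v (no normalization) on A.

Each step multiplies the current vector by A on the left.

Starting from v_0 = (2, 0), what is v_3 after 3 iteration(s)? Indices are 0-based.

v_3 = (8, 8)

v_0 = (2, 0).
v_1 = A·v_0 = (0, 4).
v_2 = A·v_1 = (-4, -8).
v_3 = A·v_2 = (8, 8).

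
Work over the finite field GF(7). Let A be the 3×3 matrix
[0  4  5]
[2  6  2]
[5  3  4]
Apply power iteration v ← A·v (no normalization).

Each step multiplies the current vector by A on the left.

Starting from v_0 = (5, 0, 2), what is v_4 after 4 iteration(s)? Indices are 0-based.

v_0 = (5, 0, 2).
v_1 = A·v_0 = (3, 0, 5).
v_2 = A·v_1 = (4, 2, 0).
v_3 = A·v_2 = (1, 6, 5).
v_4 = A·v_3 = (0, 6, 1).

v_4 = (0, 6, 1)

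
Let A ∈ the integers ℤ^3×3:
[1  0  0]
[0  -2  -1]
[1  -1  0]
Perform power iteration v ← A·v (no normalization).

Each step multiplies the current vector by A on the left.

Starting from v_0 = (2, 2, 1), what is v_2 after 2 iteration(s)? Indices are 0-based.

v_2 = (2, 10, 7)

v_0 = (2, 2, 1).
v_1 = A·v_0 = (2, -5, 0).
v_2 = A·v_1 = (2, 10, 7).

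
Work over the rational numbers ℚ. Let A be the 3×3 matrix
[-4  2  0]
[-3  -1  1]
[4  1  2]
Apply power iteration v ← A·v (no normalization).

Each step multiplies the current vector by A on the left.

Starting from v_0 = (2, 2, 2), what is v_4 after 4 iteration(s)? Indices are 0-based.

v_4 = (-268, -46, 274)

v_0 = (2, 2, 2).
v_1 = A·v_0 = (-4, -6, 14).
v_2 = A·v_1 = (4, 32, 6).
v_3 = A·v_2 = (48, -38, 60).
v_4 = A·v_3 = (-268, -46, 274).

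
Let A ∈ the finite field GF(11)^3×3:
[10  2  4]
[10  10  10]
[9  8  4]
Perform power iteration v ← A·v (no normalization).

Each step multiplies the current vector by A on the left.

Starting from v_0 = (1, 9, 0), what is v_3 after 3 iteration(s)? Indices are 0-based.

v_0 = (1, 9, 0).
v_1 = A·v_0 = (6, 1, 4).
v_2 = A·v_1 = (1, 0, 1).
v_3 = A·v_2 = (3, 9, 2).

v_3 = (3, 9, 2)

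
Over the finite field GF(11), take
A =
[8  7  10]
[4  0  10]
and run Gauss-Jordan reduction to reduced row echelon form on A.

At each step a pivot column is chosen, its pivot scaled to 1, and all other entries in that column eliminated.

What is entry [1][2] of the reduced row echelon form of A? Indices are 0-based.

M[1][2] = 8

[1] R0 /= 8  ⇒  (1, 5, 4)
     R1 -= 4·R0  ⇒  (0, 2, 5)
[2] R1 /= 2  ⇒  (0, 1, 8)
     R0 -= 5·R1  ⇒  (1, 0, 8)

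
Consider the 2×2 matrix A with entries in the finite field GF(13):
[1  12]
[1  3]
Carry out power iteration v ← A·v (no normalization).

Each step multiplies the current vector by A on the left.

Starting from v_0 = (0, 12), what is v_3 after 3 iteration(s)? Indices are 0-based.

v_0 = (0, 12).
v_1 = A·v_0 = (1, 10).
v_2 = A·v_1 = (4, 5).
v_3 = A·v_2 = (12, 6).

v_3 = (12, 6)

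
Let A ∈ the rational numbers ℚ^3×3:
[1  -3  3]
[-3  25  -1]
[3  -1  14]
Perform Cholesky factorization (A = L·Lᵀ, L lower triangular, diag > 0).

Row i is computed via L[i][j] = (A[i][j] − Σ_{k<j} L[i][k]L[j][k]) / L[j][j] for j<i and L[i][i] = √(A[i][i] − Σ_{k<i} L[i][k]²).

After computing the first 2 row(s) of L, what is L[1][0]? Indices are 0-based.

Step 1: L[0][0] = √(1) = 1.
  L[1][0] = (-3) / L[0][0] = -3.
Step 2: L[1][1] = √(16) = 4.

L[1][0] = -3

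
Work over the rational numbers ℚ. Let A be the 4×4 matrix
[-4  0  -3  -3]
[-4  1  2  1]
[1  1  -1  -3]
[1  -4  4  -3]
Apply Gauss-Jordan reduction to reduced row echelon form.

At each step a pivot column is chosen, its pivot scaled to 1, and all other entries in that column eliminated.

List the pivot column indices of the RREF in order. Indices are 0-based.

pivot(0,0)=-4: scale R0 → (1, 0, 3/4, 3/4)
  clear (1,0): R1 −= (-4)R0 → (0, 1, 5, 4)
  clear (2,0): R2 −= (1)R0 → (0, 1, -7/4, -15/4)
  clear (3,0): R3 −= (1)R0 → (0, -4, 13/4, -15/4)
pivot(1,1)=1: scale R1 → (0, 1, 5, 4)
  clear (2,1): R2 −= (1)R1 → (0, 0, -27/4, -31/4)
  clear (3,1): R3 −= (-4)R1 → (0, 0, 93/4, 49/4)
pivot(2,2)=-27/4: scale R2 → (0, 0, 1, 31/27)
  clear (0,2): R0 −= (3/4)R2 → (1, 0, 0, -1/9)
  clear (1,2): R1 −= (5)R2 → (0, 1, 0, -47/27)
  clear (3,2): R3 −= (93/4)R2 → (0, 0, 0, -130/9)
pivot(3,3)=-130/9: scale R3 → (0, 0, 0, 1)
  clear (0,3): R0 −= (-1/9)R3 → (1, 0, 0, 0)
  clear (1,3): R1 −= (-47/27)R3 → (0, 1, 0, 0)
  clear (2,3): R2 −= (31/27)R3 → (0, 0, 1, 0)

pivot columns: 0, 1, 2, 3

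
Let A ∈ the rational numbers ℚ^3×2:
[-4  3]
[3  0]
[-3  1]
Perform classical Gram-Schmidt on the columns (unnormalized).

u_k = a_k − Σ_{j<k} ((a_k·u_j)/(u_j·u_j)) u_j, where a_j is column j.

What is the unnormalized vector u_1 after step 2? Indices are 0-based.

Step 1: u_0 = a_0 = (-4, 3, -3).
Step 2: u_1 = a_1 − (-15/34)·u_0 = (21/17, 45/34, -11/34).

u_1 = (21/17, 45/34, -11/34)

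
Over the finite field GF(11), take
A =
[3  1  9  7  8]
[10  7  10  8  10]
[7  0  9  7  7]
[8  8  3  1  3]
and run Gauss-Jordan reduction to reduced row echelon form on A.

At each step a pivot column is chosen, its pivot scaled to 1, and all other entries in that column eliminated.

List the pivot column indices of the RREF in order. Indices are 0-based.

step 1: normalize row 0 (÷3) = (1, 4, 3, 6, 10)
  row 1: subtract 10×row0 = (0, 0, 2, 3, 9)
  row 2: subtract 7×row0 = (0, 5, 10, 9, 3)
  row 3: subtract 8×row0 = (0, 9, 1, 8, 0)
step 2: exchange rows 1,2
step 2: normalize row 1 (÷5) = (0, 1, 2, 4, 5)
  row 0: subtract 4×row1 = (1, 0, 6, 1, 1)
  row 3: subtract 9×row1 = (0, 0, 5, 5, 10)
step 3: normalize row 2 (÷2) = (0, 0, 1, 7, 10)
  row 0: subtract 6×row2 = (1, 0, 0, 3, 7)
  row 1: subtract 2×row2 = (0, 1, 0, 1, 7)
  row 3: subtract 5×row2 = (0, 0, 0, 3, 4)
step 4: normalize row 3 (÷3) = (0, 0, 0, 1, 5)
  row 0: subtract 3×row3 = (1, 0, 0, 0, 3)
  row 1: subtract 1×row3 = (0, 1, 0, 0, 2)
  row 2: subtract 7×row3 = (0, 0, 1, 0, 8)

pivot columns: 0, 1, 2, 3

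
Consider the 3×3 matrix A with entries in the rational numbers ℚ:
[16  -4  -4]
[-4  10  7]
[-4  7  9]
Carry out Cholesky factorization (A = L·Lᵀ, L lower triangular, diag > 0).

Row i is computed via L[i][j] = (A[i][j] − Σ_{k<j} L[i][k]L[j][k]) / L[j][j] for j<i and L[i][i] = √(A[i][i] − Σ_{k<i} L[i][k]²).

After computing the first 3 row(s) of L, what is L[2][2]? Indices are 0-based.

L[2][2] = 2

Step 1: L[0][0] = √(16) = 4.
  L[1][0] = (-4) / L[0][0] = -1.
Step 2: L[1][1] = √(9) = 3.
  L[2][0] = (-4) / L[0][0] = -1.
  L[2][1] = (6) / L[1][1] = 2.
Step 3: L[2][2] = √(4) = 2.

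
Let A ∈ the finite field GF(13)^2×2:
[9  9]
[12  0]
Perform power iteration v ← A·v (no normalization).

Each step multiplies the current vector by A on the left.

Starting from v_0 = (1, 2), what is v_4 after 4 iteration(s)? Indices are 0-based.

v_0 = (1, 2).
v_1 = A·v_0 = (1, 12).
v_2 = A·v_1 = (0, 12).
v_3 = A·v_2 = (4, 0).
v_4 = A·v_3 = (10, 9).

v_4 = (10, 9)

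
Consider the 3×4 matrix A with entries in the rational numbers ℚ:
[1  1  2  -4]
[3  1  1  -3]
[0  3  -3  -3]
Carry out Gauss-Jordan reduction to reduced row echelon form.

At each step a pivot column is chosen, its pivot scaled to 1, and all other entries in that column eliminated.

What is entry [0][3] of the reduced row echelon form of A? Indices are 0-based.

M[0][3] = 0

step 1: normalize row 0 (÷1) = (1, 1, 2, -4)
  row 1: subtract 3×row0 = (0, -2, -5, 9)
step 2: normalize row 1 (÷-2) = (0, 1, 5/2, -9/2)
  row 0: subtract 1×row1 = (1, 0, -1/2, 1/2)
  row 2: subtract 3×row1 = (0, 0, -21/2, 21/2)
step 3: normalize row 2 (÷-21/2) = (0, 0, 1, -1)
  row 0: subtract -1/2×row2 = (1, 0, 0, 0)
  row 1: subtract 5/2×row2 = (0, 1, 0, -2)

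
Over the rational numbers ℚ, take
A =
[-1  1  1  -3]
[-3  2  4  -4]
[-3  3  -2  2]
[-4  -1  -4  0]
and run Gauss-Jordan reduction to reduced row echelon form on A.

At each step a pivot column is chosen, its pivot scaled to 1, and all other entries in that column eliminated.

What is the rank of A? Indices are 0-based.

pivot(0,0)=-1: scale R0 → (1, -1, -1, 3)
  clear (1,0): R1 −= (-3)R0 → (0, -1, 1, 5)
  clear (2,0): R2 −= (-3)R0 → (0, 0, -5, 11)
  clear (3,0): R3 −= (-4)R0 → (0, -5, -8, 12)
pivot(1,1)=-1: scale R1 → (0, 1, -1, -5)
  clear (0,1): R0 −= (-1)R1 → (1, 0, -2, -2)
  clear (3,1): R3 −= (-5)R1 → (0, 0, -13, -13)
pivot(2,2)=-5: scale R2 → (0, 0, 1, -11/5)
  clear (0,2): R0 −= (-2)R2 → (1, 0, 0, -32/5)
  clear (1,2): R1 −= (-1)R2 → (0, 1, 0, -36/5)
  clear (3,2): R3 −= (-13)R2 → (0, 0, 0, -208/5)
pivot(3,3)=-208/5: scale R3 → (0, 0, 0, 1)
  clear (0,3): R0 −= (-32/5)R3 → (1, 0, 0, 0)
  clear (1,3): R1 −= (-36/5)R3 → (0, 1, 0, 0)
  clear (2,3): R2 −= (-11/5)R3 → (0, 0, 1, 0)

rank = 4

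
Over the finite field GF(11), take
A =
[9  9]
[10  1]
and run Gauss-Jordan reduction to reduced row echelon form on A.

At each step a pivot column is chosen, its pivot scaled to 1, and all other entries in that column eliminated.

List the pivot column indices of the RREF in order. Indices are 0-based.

pivot columns: 0, 1

step 1: normalize row 0 (÷9) = (1, 1)
  row 1: subtract 10×row0 = (0, 2)
step 2: normalize row 1 (÷2) = (0, 1)
  row 0: subtract 1×row1 = (1, 0)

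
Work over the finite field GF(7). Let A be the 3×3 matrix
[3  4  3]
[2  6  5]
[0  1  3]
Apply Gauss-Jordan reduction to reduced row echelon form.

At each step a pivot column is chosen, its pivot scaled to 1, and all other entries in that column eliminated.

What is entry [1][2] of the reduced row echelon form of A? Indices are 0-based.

step 1: normalize row 0 (÷3) = (1, 6, 1)
  row 1: subtract 2×row0 = (0, 1, 3)
step 2: normalize row 1 (÷1) = (0, 1, 3)
  row 0: subtract 6×row1 = (1, 0, 4)
  row 2: subtract 1×row1 = (0, 0, 0)
skip col 2 (zero from row 2)

M[1][2] = 3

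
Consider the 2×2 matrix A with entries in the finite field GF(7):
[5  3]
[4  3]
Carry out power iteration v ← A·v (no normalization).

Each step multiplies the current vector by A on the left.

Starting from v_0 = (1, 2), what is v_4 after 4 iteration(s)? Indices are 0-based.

v_4 = (0, 4)

v_0 = (1, 2).
v_1 = A·v_0 = (4, 3).
v_2 = A·v_1 = (1, 4).
v_3 = A·v_2 = (3, 2).
v_4 = A·v_3 = (0, 4).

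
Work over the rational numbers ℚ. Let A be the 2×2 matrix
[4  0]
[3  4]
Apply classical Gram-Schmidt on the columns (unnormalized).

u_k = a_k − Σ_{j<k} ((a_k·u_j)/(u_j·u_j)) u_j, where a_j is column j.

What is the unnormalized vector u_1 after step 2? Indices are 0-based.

u_1 = (-48/25, 64/25)

Step 1: u_0 = a_0 = (4, 3).
Step 2: u_1 = a_1 − (12/25)·u_0 = (-48/25, 64/25).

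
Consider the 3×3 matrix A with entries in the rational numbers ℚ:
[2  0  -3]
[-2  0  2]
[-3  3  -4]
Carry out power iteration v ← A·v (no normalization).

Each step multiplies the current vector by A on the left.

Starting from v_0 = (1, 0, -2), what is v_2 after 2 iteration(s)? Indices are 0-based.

v_2 = (1, -6, -62)

v_0 = (1, 0, -2).
v_1 = A·v_0 = (8, -6, 5).
v_2 = A·v_1 = (1, -6, -62).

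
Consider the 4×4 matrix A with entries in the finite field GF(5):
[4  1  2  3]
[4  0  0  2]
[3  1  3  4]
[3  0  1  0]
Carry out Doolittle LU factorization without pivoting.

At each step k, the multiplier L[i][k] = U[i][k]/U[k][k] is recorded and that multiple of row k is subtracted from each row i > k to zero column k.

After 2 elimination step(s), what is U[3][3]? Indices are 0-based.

U[3][3] = 1

[col 0] pivot 4
  R1 -= 1*R0 → (0, 4, 3, 4)  (L[1][0] := 1)
  R2 -= 2*R0 → (0, 4, 4, 3)  (L[2][0] := 2)
  R3 -= 2*R0 → (0, 3, 2, 4)  (L[3][0] := 2)
[col 1] pivot 4
  R2 -= 1*R1 → (0, 0, 1, 4)  (L[2][1] := 1)
  R3 -= 2*R1 → (0, 0, 1, 1)  (L[3][1] := 2)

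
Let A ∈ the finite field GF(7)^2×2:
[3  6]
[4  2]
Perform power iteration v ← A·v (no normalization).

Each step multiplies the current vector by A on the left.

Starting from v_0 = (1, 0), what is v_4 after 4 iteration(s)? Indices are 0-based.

v_4 = (2, 2)

v_0 = (1, 0).
v_1 = A·v_0 = (3, 4).
v_2 = A·v_1 = (5, 6).
v_3 = A·v_2 = (2, 4).
v_4 = A·v_3 = (2, 2).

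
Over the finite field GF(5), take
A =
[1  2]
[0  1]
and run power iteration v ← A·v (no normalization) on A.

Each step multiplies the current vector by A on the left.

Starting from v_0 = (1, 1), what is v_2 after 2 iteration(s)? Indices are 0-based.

v_2 = (0, 1)

v_0 = (1, 1).
v_1 = A·v_0 = (3, 1).
v_2 = A·v_1 = (0, 1).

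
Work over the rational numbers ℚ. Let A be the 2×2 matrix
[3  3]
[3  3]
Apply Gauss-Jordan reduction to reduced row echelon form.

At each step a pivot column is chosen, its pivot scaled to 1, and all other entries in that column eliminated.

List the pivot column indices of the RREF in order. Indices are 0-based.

step 1: normalize row 0 (÷3) = (1, 1)
  row 1: subtract 3×row0 = (0, 0)
skip col 1 (zero from row 1)

pivot columns: 0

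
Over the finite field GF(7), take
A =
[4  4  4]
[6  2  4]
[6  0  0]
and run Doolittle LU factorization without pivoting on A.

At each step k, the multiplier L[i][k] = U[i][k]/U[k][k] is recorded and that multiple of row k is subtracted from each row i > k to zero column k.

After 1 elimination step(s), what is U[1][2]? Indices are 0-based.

Step 1: pivot at (0,0) is 4.
  row1 ← row1 − (5)·row0  ⇒  L[1][0]=5, U row1=(0, 3, 5)
  row2 ← row2 − (5)·row0  ⇒  L[2][0]=5, U row2=(0, 1, 1)

U[1][2] = 5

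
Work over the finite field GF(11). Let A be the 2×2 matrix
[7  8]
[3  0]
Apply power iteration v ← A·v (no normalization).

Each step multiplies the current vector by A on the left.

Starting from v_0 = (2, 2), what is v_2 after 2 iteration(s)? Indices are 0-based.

v_2 = (5, 2)

v_0 = (2, 2).
v_1 = A·v_0 = (8, 6).
v_2 = A·v_1 = (5, 2).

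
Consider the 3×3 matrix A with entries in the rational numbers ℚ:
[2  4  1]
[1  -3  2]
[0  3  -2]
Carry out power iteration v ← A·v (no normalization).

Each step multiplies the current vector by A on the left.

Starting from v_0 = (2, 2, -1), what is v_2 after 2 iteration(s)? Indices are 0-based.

v_2 = (6, 45, -34)

v_0 = (2, 2, -1).
v_1 = A·v_0 = (11, -6, 8).
v_2 = A·v_1 = (6, 45, -34).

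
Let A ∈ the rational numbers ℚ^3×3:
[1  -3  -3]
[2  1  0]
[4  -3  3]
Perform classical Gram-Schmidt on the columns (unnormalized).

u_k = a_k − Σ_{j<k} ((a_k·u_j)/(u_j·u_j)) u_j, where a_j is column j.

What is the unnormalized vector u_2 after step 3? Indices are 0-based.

Step 1: u_0 = a_0 = (1, 2, 4).
Step 2: u_1 = a_1 − (-13/21)·u_0 = (-50/21, 47/21, -11/21).
Step 3: u_2 = a_2 − (3/7)·u_0 − (117/230)·u_1 = (-51/23, -459/230, 357/230).

u_2 = (-51/23, -459/230, 357/230)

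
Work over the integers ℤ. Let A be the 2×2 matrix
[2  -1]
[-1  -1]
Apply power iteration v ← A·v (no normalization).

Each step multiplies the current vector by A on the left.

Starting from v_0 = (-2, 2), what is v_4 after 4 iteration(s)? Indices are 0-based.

v_4 = (-66, 24)

v_0 = (-2, 2).
v_1 = A·v_0 = (-6, 0).
v_2 = A·v_1 = (-12, 6).
v_3 = A·v_2 = (-30, 6).
v_4 = A·v_3 = (-66, 24).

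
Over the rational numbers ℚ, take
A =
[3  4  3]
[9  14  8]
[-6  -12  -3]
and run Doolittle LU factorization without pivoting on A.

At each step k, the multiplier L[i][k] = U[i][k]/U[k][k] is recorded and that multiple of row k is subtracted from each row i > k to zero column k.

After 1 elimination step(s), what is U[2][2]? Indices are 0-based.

U[2][2] = 3

Step 1: pivot at (0,0) is 3.
  row1 ← row1 − (3)·row0  ⇒  L[1][0]=3, U row1=(0, 2, -1)
  row2 ← row2 − (-2)·row0  ⇒  L[2][0]=-2, U row2=(0, -4, 3)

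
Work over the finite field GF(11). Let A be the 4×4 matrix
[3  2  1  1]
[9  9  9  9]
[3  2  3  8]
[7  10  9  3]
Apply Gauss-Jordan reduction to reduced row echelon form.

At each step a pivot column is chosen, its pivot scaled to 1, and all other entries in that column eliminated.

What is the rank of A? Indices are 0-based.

rank = 4

[1] R0 /= 3  ⇒  (1, 8, 4, 4)
     R1 -= 9·R0  ⇒  (0, 3, 6, 6)
     R2 -= 3·R0  ⇒  (0, 0, 2, 7)
     R3 -= 7·R0  ⇒  (0, 9, 3, 8)
[2] R1 /= 3  ⇒  (0, 1, 2, 2)
     R0 -= 8·R1  ⇒  (1, 0, 10, 10)
     R3 -= 9·R1  ⇒  (0, 0, 7, 1)
[3] R2 /= 2  ⇒  (0, 0, 1, 9)
     R0 -= 10·R2  ⇒  (1, 0, 0, 8)
     R1 -= 2·R2  ⇒  (0, 1, 0, 6)
     R3 -= 7·R2  ⇒  (0, 0, 0, 4)
[4] R3 /= 4  ⇒  (0, 0, 0, 1)
     R0 -= 8·R3  ⇒  (1, 0, 0, 0)
     R1 -= 6·R3  ⇒  (0, 1, 0, 0)
     R2 -= 9·R3  ⇒  (0, 0, 1, 0)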